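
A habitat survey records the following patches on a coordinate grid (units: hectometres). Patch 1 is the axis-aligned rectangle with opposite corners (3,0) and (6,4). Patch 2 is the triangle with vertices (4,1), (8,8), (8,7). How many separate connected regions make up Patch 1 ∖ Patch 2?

1

Patch 1 ∖ Patch 2 is a single connected region.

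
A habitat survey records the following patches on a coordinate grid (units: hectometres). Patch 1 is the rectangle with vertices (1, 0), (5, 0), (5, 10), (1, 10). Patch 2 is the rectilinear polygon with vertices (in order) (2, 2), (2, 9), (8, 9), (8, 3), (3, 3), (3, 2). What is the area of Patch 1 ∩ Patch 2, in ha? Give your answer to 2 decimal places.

19.00

The intersection is the polygon with vertices (5,3), (3,3), (3,2), (2,2), (2,9), (5,9).
By the shoelace formula its area is 19.00.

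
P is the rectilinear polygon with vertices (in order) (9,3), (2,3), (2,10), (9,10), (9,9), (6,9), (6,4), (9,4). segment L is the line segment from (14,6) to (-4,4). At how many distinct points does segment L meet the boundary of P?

2

The segment meets the boundary at (2,4.667), (6,5.111).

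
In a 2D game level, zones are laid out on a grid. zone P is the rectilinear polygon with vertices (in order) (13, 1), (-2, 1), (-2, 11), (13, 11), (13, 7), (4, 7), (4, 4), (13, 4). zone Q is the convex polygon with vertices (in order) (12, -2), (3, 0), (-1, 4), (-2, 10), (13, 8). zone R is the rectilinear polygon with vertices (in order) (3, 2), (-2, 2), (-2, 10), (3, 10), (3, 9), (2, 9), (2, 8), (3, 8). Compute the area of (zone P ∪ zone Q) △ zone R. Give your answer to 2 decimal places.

129.20

|zone P ∪ zone Q| = 168.2.
|(zone P ∪ zone Q) ∩ zone R| = 39.
|(zone P ∪ zone Q) △ zone R| = 168.2 + 39 − 78 = 129.20.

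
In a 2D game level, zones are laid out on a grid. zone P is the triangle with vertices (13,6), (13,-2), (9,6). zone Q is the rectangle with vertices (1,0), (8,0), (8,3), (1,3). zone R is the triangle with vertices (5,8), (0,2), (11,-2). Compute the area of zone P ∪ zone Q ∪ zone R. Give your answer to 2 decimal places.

By inclusion–exclusion:
Individual areas: |zone P| = 16, |zone Q| = 21, |zone R| = 43.
|zone P∩zone Q| = 0.
|zone P∩zone R| = 0.
|zone Q∩zone R| = 17.3182.
|zone P∩zone Q∩zone R| = 0.
|zone P ∪ zone Q ∪ zone R| = 80 − 17.3182 + 0 = 62.68.

62.68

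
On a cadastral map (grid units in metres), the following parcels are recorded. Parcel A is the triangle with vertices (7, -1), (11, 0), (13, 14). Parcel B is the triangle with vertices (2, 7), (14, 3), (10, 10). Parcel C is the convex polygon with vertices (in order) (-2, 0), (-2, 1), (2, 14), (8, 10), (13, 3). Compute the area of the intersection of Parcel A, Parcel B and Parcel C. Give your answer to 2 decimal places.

The intersection is the polygon with vertices (9.235,4.588), (10.18,6.949), (11.691,4.833), (11.546,3.818).
By the shoelace formula its area is 4.01.

4.01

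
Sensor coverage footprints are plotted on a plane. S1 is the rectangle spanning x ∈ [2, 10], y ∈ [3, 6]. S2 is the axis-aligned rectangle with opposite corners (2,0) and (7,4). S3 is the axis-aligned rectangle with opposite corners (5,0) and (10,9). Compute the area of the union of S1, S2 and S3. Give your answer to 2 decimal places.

63.00

By inclusion–exclusion:
Individual areas: |S1| = 24, |S2| = 20, |S3| = 45.
|S1∩S2|: x∈[2,7], y∈[3,4] → 5·1 = 5.
|S1∩S3|: x∈[5,10], y∈[3,6] → 5·3 = 15.
|S2∩S3|: x∈[5,7], y∈[0,4] → 2·4 = 8.
|S1∩S2∩S3| = 2.
|S1 ∪ S2 ∪ S3| = 89 − 28 + 2 = 63.00.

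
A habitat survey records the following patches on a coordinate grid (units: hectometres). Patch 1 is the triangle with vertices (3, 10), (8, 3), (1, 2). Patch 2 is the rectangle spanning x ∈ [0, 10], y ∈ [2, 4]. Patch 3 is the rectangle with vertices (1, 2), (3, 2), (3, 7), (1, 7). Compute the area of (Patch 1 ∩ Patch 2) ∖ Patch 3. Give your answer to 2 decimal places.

|Patch 1 ∩ Patch 2| = 9.6429.
|(Patch 1 ∩ Patch 2) ∩ Patch 3| = 3.2143.
|(Patch 1 ∩ Patch 2) ∖ Patch 3| = 9.6429 − 3.2143 = 6.43.

6.43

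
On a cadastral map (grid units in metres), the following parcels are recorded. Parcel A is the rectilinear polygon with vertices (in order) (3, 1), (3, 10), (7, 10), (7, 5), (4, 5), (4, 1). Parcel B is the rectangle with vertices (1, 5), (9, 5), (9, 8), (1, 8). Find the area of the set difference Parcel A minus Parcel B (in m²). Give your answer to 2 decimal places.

|Parcel A| = 24, |Parcel A∩Parcel B| = 12.
|Parcel A ∖ Parcel B| = |Parcel A| − |Parcel A∩Parcel B| = 24 − 12 = 12.00.

12.00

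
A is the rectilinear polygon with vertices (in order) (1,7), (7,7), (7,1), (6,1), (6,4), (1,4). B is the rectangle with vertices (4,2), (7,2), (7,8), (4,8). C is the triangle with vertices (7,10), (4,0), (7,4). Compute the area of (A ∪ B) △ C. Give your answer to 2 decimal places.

22.00

|A ∪ B| = 28.
|(A ∪ B) ∩ C| = 7.5.
|(A ∪ B) △ C| = 28 + 9 − 15 = 22.00.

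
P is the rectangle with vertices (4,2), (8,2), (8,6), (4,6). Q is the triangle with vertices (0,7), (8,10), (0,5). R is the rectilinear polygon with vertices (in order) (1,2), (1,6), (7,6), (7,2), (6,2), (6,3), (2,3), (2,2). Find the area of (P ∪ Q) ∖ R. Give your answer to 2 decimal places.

13.89

|P ∪ Q| = 24.
|(P ∪ Q) ∩ R| = 10.1125.
|(P ∪ Q) ∖ R| = 24 − 10.1125 = 13.89.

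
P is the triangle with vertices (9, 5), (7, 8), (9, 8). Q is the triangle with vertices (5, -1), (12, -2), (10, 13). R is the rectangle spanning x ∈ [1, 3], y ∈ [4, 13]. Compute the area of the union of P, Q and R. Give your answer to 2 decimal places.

70.22

By inclusion–exclusion:
Individual areas: |P| = 3, |Q| = 51.5, |R| = 18.
|P∩Q| = 2.2799.
|P∩R| = 0.
|Q∩R| = 0.
|P∩Q∩R| = 0.
|P ∪ Q ∪ R| = 72.5 − 2.2799 + 0 = 70.22.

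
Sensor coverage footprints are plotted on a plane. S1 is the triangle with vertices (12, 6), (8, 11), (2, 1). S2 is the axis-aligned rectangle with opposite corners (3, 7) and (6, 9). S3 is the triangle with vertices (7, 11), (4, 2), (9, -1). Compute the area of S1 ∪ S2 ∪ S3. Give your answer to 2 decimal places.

By inclusion–exclusion:
Individual areas: |S1| = 35, |S2| = 6, |S3| = 27.
|S1∩S2| = 0.1333.
|S1∩S3| = 14.3541.
|S2∩S3| = 0.1667.
|S1∩S2∩S3| = 0.125.
|S1 ∪ S2 ∪ S3| = 68 − 14.6541 + 0.125 = 53.47.

53.47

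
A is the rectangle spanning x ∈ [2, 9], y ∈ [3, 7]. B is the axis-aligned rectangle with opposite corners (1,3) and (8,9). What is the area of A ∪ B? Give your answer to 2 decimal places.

46.00

By inclusion–exclusion:
Individual areas: |A| = 28, |B| = 42.
|A∩B|: x∈[2,8], y∈[3,7] → 6·4 = 24.
|A ∪ B| = 70 − 24 = 46.00.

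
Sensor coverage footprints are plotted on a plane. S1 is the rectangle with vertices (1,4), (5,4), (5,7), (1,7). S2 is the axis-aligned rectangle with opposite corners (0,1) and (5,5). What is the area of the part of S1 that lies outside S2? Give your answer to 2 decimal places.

|S1∩S2|: x∈[1,5], y∈[4,5] → 4·1 = 4.
|S1| = 12.
|S1 ∖ S2| = |S1| − |S1∩S2| = 12 − 4 = 8.00.

8.00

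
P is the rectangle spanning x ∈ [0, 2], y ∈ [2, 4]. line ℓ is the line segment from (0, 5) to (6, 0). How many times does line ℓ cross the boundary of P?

2

The segment meets the boundary at (2,3.333), (1.2,4).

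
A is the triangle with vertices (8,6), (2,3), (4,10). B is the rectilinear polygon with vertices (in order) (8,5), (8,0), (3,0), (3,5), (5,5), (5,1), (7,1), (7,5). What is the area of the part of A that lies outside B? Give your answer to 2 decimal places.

|A| = 18, |A∩B| = 2.
|A ∖ B| = |A| − |A∩B| = 18 − 2 = 16.00.

16.00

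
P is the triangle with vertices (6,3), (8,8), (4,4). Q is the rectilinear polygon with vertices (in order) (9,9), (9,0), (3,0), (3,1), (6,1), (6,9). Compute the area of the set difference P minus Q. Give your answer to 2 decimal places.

3.00

|P| = 6, |P∩Q| = 3.
|P ∖ Q| = |P| − |P∩Q| = 6 − 3 = 3.00.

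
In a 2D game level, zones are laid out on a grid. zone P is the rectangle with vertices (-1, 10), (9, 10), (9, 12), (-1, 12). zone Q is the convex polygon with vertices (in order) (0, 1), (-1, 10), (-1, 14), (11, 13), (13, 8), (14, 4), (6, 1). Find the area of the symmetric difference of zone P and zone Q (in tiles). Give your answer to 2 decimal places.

|zone P| = 20, |zone Q| = 157.5, |zone P∩zone Q| = 20.
|zone P △ zone Q| = |zone P| + |zone Q| − 2·|zone P∩zone Q| = 20 + 157.5 − 40 = 137.50.

137.50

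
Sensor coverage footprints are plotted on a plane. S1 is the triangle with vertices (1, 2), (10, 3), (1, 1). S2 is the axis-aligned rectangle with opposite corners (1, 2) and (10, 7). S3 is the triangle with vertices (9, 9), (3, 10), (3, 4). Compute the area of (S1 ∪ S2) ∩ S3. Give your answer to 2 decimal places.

The region (S1 ∪ S2) ∩ S3 is the polygon with vertices (6.6,7), (3,4), (3,7).
By the shoelace formula its area is 5.40.

5.40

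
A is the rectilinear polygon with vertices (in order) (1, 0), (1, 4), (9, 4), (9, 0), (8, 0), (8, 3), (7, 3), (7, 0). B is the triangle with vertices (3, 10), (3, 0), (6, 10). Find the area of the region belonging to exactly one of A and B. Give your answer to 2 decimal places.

|A| = 29, |B| = 15, |A∩B| = 2.4.
|A △ B| = |A| + |B| − 2·|A∩B| = 29 + 15 − 4.8 = 39.20.

39.20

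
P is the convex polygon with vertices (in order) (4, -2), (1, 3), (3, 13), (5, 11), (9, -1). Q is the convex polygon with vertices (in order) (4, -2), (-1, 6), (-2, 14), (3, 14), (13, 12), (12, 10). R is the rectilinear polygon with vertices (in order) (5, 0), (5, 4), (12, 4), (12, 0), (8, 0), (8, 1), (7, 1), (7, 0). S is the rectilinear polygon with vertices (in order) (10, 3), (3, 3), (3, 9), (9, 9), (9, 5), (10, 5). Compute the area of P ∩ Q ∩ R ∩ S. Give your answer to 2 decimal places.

The intersection is the polygon with vertices (7.333,3), (5,3), (5,4), (7.333,4), (7.556,3.333).
By the shoelace formula its area is 2.44.

2.44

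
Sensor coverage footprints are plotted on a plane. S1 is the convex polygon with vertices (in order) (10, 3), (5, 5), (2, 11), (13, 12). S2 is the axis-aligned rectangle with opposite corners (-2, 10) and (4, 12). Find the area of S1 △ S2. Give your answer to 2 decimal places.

|S1| = 60, |S2| = 12, |S1∩S2| = 1.9318.
|S1 △ S2| = |S1| + |S2| − 2·|S1∩S2| = 60 + 12 − 3.8636 = 68.14.

68.14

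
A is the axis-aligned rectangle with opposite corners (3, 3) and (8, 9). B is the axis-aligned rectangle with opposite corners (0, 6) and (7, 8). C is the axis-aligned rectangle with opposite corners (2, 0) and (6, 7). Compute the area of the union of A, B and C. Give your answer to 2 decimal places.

By inclusion–exclusion:
Individual areas: |A| = 30, |B| = 14, |C| = 28.
|A∩B|: x∈[3,7], y∈[6,8] → 4·2 = 8.
|A∩C|: x∈[3,6], y∈[3,7] → 3·4 = 12.
|B∩C|: x∈[2,6], y∈[6,7] → 4·1 = 4.
|A∩B∩C| = 3.
|A ∪ B ∪ C| = 72 − 24 + 3 = 51.00.

51.00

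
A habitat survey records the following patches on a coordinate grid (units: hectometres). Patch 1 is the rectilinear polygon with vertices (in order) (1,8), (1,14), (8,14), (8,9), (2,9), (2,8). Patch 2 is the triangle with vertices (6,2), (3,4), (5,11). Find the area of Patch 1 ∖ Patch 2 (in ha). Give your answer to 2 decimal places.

|Patch 1| = 36, |Patch 1∩Patch 2| = 0.7937.
|Patch 1 ∖ Patch 2| = |Patch 1| − |Patch 1∩Patch 2| = 36 − 0.7937 = 35.21.

35.21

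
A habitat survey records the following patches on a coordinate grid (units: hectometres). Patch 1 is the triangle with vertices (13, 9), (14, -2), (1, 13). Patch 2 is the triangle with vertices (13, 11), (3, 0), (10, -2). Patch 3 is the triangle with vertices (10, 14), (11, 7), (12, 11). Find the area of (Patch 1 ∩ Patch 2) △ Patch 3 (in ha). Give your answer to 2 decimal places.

|Patch 1 ∩ Patch 2| = 17.3775.
|(Patch 1 ∩ Patch 2) ∩ Patch 3| = 0.7585.
|(Patch 1 ∩ Patch 2) △ Patch 3| = 17.3775 + 5.5 − 1.517 = 21.36.

21.36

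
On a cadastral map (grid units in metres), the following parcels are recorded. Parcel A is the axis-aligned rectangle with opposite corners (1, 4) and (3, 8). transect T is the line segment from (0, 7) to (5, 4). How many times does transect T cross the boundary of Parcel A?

2

The segment meets the boundary at (3,5.2), (1,6.4).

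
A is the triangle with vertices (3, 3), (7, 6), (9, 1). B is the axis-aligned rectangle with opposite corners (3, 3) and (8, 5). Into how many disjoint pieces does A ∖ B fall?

2

A ∖ B splits into 2 disjoint pieces (area 0.8667, area 5.25).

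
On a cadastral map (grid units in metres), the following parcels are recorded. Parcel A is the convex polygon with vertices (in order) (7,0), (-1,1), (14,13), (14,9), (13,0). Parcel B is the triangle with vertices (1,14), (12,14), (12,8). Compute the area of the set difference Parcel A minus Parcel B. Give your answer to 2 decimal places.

|Parcel A| = 96.5, |Parcel A∩Parcel B| = 4.2959.
|Parcel A ∖ Parcel B| = |Parcel A| − |Parcel A∩Parcel B| = 96.5 − 4.2959 = 92.20.

92.20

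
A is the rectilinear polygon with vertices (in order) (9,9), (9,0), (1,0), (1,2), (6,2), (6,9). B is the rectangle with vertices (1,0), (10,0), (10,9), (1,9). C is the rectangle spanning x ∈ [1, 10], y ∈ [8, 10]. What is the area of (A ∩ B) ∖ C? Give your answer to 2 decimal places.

34.00

|A ∩ B| = 37.
|(A ∩ B) ∩ C| = 3.
|(A ∩ B) ∖ C| = 37 − 3 = 34.00.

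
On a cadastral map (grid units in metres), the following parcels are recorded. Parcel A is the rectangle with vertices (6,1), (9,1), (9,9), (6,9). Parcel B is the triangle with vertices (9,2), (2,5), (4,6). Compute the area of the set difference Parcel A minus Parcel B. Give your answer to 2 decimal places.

|Parcel A| = 24, |Parcel A∩Parcel B| = 1.6714.
|Parcel A ∖ Parcel B| = |Parcel A| − |Parcel A∩Parcel B| = 24 − 1.6714 = 22.33.

22.33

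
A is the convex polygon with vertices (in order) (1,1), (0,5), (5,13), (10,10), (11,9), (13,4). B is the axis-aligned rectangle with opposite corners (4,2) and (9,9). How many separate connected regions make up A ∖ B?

A ∖ B is a single connected region.

1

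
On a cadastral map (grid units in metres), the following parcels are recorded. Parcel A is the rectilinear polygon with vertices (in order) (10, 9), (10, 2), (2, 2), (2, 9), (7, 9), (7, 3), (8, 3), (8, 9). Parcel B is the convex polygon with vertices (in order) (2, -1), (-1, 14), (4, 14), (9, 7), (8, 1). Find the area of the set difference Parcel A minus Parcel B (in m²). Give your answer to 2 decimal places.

10.38

|Parcel A| = 50, |Parcel A∩Parcel B| = 39.6167.
|Parcel A ∖ Parcel B| = |Parcel A| − |Parcel A∩Parcel B| = 50 − 39.6167 = 10.38.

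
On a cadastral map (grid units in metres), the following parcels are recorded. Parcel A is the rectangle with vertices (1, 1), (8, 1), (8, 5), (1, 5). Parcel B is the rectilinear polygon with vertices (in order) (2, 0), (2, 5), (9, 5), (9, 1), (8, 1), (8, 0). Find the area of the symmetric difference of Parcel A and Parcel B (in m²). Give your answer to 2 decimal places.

|Parcel A| = 28, |Parcel B| = 34, |Parcel A∩Parcel B| = 24.
|Parcel A △ Parcel B| = |Parcel A| + |Parcel B| − 2·|Parcel A∩Parcel B| = 28 + 34 − 48 = 14.00.

14.00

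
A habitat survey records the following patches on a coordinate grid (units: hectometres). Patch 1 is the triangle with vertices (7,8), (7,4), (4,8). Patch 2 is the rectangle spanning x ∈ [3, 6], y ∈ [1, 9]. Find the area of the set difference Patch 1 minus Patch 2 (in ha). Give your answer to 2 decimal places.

|Patch 1| = 6, |Patch 1∩Patch 2| = 2.6667.
|Patch 1 ∖ Patch 2| = |Patch 1| − |Patch 1∩Patch 2| = 6 − 2.6667 = 3.33.

3.33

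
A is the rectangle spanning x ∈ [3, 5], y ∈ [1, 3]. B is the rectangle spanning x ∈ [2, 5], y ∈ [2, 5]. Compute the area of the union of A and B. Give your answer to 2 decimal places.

11.00

By inclusion–exclusion:
Individual areas: |A| = 4, |B| = 9.
|A∩B|: x∈[3,5], y∈[2,3] → 2·1 = 2.
|A ∪ B| = 13 − 2 = 11.00.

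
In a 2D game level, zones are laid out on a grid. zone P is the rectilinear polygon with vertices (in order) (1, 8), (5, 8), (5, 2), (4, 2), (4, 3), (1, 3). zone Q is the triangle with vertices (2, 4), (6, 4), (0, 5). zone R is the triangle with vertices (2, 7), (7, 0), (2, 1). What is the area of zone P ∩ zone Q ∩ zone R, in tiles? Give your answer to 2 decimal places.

1.01

The intersection is the polygon with vertices (2,4), (2,4.667), (3.892,4.351), (4.143,4).
By the shoelace formula its area is 1.01.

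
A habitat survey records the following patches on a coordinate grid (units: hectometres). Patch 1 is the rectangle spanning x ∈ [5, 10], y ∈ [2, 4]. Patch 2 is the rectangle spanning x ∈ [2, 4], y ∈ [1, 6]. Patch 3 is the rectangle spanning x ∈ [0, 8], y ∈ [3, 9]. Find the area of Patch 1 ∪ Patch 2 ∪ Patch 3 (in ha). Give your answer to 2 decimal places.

59.00

By inclusion–exclusion:
Individual areas: |Patch 1| = 10, |Patch 2| = 10, |Patch 3| = 48.
|Patch 1∩Patch 2| = 0 (no overlap).
|Patch 1∩Patch 3|: x∈[5,8], y∈[3,4] → 3·1 = 3.
|Patch 2∩Patch 3|: x∈[2,4], y∈[3,6] → 2·3 = 6.
|Patch 1∩Patch 2∩Patch 3| = 0.
|Patch 1 ∪ Patch 2 ∪ Patch 3| = 68 − 9 + 0 = 59.00.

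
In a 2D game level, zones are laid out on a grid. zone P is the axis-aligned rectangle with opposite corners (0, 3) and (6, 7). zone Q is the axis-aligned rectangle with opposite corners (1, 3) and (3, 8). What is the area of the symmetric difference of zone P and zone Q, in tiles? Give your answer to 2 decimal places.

18.00

|zone P∩zone Q|: x∈[1,3], y∈[3,7] → 2·4 = 8.
|zone P △ zone Q| = |zone P| + |zone Q| − 2·|zone P∩zone Q| = 24 + 10 − 16 = 18.00.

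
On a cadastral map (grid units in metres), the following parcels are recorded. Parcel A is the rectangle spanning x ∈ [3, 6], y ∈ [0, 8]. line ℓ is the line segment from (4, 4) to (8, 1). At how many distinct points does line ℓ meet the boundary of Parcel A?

1

The segment meets the boundary at (6,2.5).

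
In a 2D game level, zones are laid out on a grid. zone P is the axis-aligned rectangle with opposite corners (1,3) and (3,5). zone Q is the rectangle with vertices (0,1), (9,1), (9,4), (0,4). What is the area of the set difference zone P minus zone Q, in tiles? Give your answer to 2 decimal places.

2.00

|zone P∩zone Q|: x∈[1,3], y∈[3,4] → 2·1 = 2.
|zone P| = 4.
|zone P ∖ zone Q| = |zone P| − |zone P∩zone Q| = 4 − 2 = 2.00.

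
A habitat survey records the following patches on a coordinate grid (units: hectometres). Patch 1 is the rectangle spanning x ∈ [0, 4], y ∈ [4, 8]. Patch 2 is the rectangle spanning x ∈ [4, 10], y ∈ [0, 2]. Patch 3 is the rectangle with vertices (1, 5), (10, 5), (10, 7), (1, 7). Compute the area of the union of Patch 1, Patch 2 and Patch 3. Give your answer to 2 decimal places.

By inclusion–exclusion:
Individual areas: |Patch 1| = 16, |Patch 2| = 12, |Patch 3| = 18.
|Patch 1∩Patch 2| = 0 (no overlap).
|Patch 1∩Patch 3|: x∈[1,4], y∈[5,7] → 3·2 = 6.
|Patch 2∩Patch 3| = 0 (no overlap).
|Patch 1∩Patch 2∩Patch 3| = 0.
|Patch 1 ∪ Patch 2 ∪ Patch 3| = 46 − 6 + 0 = 40.00.

40.00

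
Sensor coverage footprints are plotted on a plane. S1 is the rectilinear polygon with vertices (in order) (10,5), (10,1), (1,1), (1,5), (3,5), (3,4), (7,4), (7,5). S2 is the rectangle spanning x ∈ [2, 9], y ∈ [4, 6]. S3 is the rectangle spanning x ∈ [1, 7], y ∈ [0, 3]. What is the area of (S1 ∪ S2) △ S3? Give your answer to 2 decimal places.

37.00

|S1 ∪ S2| = 43.
|(S1 ∪ S2) ∩ S3| = 12.
|(S1 ∪ S2) △ S3| = 43 + 18 − 24 = 37.00.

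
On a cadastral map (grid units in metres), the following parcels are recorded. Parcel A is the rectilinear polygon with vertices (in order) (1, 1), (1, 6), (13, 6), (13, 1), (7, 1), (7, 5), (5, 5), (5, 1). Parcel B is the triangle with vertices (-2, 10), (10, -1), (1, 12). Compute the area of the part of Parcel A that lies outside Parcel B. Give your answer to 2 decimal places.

|Parcel A| = 52, |Parcel A∩Parcel B| = 5.2634.
|Parcel A ∖ Parcel B| = |Parcel A| − |Parcel A∩Parcel B| = 52 − 5.2634 = 46.74.

46.74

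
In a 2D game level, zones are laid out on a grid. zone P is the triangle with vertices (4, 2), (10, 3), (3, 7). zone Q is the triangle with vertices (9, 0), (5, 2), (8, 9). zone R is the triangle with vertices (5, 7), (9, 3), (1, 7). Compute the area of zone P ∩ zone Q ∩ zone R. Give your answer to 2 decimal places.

1.47

The intersection is the polygon with vertices (6.328,5.098), (7.667,4.333), (8.625,3.375), (8.647,3.176), (6.059,4.471).
By the shoelace formula its area is 1.47.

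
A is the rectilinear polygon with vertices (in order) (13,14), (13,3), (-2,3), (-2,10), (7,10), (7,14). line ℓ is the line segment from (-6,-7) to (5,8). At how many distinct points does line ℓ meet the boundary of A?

1

The segment meets the boundary at (1.333,3).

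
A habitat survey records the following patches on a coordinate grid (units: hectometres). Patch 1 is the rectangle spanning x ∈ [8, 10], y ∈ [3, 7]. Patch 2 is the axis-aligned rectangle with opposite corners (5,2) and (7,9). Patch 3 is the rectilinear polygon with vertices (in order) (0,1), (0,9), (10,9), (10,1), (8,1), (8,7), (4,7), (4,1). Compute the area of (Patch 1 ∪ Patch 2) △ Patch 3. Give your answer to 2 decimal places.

|Patch 1 ∪ Patch 2| = 22.
|(Patch 1 ∪ Patch 2) ∩ Patch 3| = 12.
|(Patch 1 ∪ Patch 2) △ Patch 3| = 22 + 56 − 24 = 54.00.

54.00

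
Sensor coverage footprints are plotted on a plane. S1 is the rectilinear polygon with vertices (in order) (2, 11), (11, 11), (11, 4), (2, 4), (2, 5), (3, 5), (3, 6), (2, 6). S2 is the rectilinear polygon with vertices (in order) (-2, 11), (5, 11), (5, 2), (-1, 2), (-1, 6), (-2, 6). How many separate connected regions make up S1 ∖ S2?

S1 ∖ S2 is a single connected region.

1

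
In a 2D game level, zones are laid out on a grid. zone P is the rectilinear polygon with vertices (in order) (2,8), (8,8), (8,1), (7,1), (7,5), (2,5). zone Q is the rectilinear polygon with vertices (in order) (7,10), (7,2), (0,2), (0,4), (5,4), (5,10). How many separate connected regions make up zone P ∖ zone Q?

2

zone P ∖ zone Q splits into 2 disjoint pieces (area 9, area 7).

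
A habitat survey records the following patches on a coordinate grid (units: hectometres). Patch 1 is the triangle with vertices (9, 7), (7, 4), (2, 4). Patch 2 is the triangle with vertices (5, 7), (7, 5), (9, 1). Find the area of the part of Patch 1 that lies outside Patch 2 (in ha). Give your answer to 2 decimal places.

6.62

|Patch 1| = 7.5, |Patch 1∩Patch 2| = 0.8762.
|Patch 1 ∖ Patch 2| = |Patch 1| − |Patch 1∩Patch 2| = 7.5 − 0.8762 = 6.62.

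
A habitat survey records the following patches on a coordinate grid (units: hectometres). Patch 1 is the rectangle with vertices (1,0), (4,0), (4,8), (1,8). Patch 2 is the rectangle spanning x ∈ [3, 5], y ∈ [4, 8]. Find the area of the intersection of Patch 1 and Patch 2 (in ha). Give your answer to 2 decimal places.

|Patch 1∩Patch 2|: x∈[3,4], y∈[4,8] → 1·4 = 4.

4.00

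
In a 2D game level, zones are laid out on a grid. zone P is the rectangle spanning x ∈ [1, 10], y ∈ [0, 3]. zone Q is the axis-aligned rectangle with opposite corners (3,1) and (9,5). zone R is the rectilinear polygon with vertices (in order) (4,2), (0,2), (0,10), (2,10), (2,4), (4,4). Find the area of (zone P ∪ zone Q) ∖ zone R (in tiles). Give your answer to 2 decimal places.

35.00

|zone P ∪ zone Q| = 39.
|(zone P ∪ zone Q) ∩ zone R| = 4.
|(zone P ∪ zone Q) ∖ zone R| = 39 − 4 = 35.00.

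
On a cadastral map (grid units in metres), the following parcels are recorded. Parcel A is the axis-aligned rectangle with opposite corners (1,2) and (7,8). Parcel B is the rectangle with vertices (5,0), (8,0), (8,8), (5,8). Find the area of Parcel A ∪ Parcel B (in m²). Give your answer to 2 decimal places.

By inclusion–exclusion:
Individual areas: |Parcel A| = 36, |Parcel B| = 24.
|Parcel A∩Parcel B|: x∈[5,7], y∈[2,8] → 2·6 = 12.
|Parcel A ∪ Parcel B| = 60 − 12 = 48.00.

48.00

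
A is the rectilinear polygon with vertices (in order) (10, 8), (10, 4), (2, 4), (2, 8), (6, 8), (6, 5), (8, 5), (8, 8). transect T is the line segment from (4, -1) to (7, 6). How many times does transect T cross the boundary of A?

The segment meets the boundary at (6.571,5), (6.143,4).

2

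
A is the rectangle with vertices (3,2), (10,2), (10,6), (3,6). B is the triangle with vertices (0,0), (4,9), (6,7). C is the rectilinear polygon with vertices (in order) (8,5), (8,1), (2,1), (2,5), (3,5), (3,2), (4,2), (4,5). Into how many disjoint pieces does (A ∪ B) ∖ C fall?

(A ∪ B) ∖ C splits into 2 disjoint pieces (area 22.127, area 2.1667).

2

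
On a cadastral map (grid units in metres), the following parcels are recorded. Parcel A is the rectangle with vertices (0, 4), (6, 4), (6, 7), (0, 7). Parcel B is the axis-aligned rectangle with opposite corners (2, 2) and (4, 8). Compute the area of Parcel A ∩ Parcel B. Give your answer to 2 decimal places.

6.00

|Parcel A∩Parcel B|: x∈[2,4], y∈[4,7] → 2·3 = 6.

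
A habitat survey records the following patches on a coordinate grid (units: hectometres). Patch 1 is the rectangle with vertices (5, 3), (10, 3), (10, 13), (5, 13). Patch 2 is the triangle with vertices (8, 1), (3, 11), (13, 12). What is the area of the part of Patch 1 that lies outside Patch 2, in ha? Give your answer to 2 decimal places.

|Patch 1| = 50, |Patch 1∩Patch 2| = 36.9409.
|Patch 1 ∖ Patch 2| = |Patch 1| − |Patch 1∩Patch 2| = 50 − 36.9409 = 13.06.

13.06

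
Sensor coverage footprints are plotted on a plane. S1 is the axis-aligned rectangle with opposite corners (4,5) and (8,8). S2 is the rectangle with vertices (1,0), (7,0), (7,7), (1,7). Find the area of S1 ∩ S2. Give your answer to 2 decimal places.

6.00

|S1∩S2|: x∈[4,7], y∈[5,7] → 3·2 = 6.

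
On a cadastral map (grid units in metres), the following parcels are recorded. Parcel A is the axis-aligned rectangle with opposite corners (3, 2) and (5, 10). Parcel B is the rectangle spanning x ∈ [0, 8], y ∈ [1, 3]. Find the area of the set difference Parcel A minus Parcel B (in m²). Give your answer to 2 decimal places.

|Parcel A∩Parcel B|: x∈[3,5], y∈[2,3] → 2·1 = 2.
|Parcel A| = 16.
|Parcel A ∖ Parcel B| = |Parcel A| − |Parcel A∩Parcel B| = 16 − 2 = 14.00.

14.00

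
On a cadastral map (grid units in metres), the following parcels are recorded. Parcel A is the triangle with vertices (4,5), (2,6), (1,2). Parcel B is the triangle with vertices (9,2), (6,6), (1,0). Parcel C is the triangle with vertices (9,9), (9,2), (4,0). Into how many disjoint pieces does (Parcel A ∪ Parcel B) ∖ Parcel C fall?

2

(Parcel A ∪ Parcel B) ∖ Parcel C splits into 2 disjoint pieces (area 4.5, area 11.0127).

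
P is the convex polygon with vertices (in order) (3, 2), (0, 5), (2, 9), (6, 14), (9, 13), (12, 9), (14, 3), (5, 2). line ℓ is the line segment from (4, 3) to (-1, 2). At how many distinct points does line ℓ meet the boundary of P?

The segment meets the boundary at (2.333,2.667).

1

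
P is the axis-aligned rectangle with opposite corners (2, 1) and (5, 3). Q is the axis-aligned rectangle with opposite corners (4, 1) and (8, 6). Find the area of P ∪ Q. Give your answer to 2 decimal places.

By inclusion–exclusion:
Individual areas: |P| = 6, |Q| = 20.
|P∩Q|: x∈[4,5], y∈[1,3] → 1·2 = 2.
|P ∪ Q| = 26 − 2 = 24.00.

24.00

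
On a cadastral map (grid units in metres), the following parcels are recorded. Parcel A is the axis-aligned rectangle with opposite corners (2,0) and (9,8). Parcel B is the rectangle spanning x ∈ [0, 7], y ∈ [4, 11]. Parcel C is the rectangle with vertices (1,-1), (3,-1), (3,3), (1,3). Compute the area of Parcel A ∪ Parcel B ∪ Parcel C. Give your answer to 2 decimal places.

By inclusion–exclusion:
Individual areas: |Parcel A| = 56, |Parcel B| = 49, |Parcel C| = 8.
|Parcel A∩Parcel B|: x∈[2,7], y∈[4,8] → 5·4 = 20.
|Parcel A∩Parcel C|: x∈[2,3], y∈[0,3] → 1·3 = 3.
|Parcel B∩Parcel C| = 0 (no overlap).
|Parcel A∩Parcel B∩Parcel C| = 0.
|Parcel A ∪ Parcel B ∪ Parcel C| = 113 − 23 + 0 = 90.00.

90.00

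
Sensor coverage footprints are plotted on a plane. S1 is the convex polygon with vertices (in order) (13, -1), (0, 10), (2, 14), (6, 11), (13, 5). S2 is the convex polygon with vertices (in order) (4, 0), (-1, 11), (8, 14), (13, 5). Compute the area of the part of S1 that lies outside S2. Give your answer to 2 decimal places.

15.89

|S1| = 71.5, |S1∩S2| = 55.6124.
|S1 ∖ S2| = |S1| − |S1∩S2| = 71.5 − 55.6124 = 15.89.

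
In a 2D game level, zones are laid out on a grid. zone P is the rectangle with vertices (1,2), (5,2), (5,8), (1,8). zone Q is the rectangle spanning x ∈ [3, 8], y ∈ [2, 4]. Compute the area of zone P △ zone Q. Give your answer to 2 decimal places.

|zone P∩zone Q|: x∈[3,5], y∈[2,4] → 2·2 = 4.
|zone P △ zone Q| = |zone P| + |zone Q| − 2·|zone P∩zone Q| = 24 + 10 − 8 = 26.00.

26.00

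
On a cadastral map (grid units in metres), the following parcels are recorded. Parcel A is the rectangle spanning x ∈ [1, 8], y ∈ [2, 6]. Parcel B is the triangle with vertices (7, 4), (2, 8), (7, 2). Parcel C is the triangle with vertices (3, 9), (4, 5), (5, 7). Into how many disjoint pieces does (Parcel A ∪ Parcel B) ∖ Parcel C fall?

(Parcel A ∪ Parcel B) ∖ Parcel C is a single connected region.

1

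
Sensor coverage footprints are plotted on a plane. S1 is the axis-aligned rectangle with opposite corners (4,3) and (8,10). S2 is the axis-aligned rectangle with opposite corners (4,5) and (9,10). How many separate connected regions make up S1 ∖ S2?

1

S1 ∖ S2 is a single connected region.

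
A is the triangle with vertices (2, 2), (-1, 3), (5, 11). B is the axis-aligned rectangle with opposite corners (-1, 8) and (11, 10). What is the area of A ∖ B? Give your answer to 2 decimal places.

13.33

|A| = 15, |A∩B| = 1.6667.
|A ∖ B| = |A| − |A∩B| = 15 − 1.6667 = 13.33.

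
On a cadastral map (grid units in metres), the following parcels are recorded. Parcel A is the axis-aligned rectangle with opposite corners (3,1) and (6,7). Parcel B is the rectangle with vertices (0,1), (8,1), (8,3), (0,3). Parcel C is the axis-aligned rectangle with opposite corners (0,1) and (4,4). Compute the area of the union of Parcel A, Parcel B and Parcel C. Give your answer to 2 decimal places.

31.00

By inclusion–exclusion:
Individual areas: |Parcel A| = 18, |Parcel B| = 16, |Parcel C| = 12.
|Parcel A∩Parcel B|: x∈[3,6], y∈[1,3] → 3·2 = 6.
|Parcel A∩Parcel C|: x∈[3,4], y∈[1,4] → 1·3 = 3.
|Parcel B∩Parcel C|: x∈[0,4], y∈[1,3] → 4·2 = 8.
|Parcel A∩Parcel B∩Parcel C| = 2.
|Parcel A ∪ Parcel B ∪ Parcel C| = 46 − 17 + 2 = 31.00.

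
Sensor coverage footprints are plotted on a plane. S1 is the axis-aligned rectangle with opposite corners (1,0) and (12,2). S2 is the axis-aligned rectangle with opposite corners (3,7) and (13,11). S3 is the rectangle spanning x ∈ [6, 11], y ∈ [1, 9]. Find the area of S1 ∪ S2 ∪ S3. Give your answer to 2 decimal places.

By inclusion–exclusion:
Individual areas: |S1| = 22, |S2| = 40, |S3| = 40.
|S1∩S2| = 0 (no overlap).
|S1∩S3|: x∈[6,11], y∈[1,2] → 5·1 = 5.
|S2∩S3|: x∈[6,11], y∈[7,9] → 5·2 = 10.
|S1∩S2∩S3| = 0.
|S1 ∪ S2 ∪ S3| = 102 − 15 + 0 = 87.00.

87.00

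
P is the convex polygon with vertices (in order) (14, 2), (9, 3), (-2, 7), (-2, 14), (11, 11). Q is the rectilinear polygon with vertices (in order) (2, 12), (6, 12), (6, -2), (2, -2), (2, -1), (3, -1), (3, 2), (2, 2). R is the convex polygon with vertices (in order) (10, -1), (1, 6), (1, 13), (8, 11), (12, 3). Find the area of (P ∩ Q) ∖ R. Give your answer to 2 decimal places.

|P ∩ Q| = 28.7273.
|(P ∩ Q) ∩ R| = 28.4058.
|(P ∩ Q) ∖ R| = 28.7273 − 28.4058 = 0.32.

0.32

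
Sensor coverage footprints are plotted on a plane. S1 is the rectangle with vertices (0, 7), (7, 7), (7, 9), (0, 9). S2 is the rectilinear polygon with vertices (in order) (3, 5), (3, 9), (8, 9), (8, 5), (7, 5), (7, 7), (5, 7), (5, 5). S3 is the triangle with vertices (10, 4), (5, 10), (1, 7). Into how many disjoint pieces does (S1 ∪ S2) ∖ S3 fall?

3

(S1 ∪ S2) ∖ S3 splits into 3 disjoint pieces (area 2.8167, area 2, area 4.6667).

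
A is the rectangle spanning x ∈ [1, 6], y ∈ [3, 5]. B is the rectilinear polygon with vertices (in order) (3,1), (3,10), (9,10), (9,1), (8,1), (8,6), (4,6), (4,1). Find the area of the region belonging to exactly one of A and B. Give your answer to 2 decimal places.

40.00

|A| = 10, |B| = 34, |A∩B| = 2.
|A △ B| = |A| + |B| − 2·|A∩B| = 10 + 34 − 4 = 40.00.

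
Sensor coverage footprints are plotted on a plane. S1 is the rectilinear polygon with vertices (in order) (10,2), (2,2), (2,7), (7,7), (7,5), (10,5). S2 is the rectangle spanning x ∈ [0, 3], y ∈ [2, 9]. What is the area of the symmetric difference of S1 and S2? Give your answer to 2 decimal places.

45.00

|S1| = 34, |S2| = 21, |S1∩S2| = 5.
|S1 △ S2| = |S1| + |S2| − 2·|S1∩S2| = 34 + 21 − 10 = 45.00.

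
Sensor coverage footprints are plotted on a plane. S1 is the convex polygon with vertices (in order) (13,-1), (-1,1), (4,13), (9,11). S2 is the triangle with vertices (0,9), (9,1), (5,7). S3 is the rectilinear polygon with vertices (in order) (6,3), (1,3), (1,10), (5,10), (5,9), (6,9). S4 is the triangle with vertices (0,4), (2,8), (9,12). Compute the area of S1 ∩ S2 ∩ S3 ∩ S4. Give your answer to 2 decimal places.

The intersection is the polygon with vertices (1.731,7.462), (2,8), (2.206,8.118), (3.879,7.448), (2.812,6.5).
By the shoelace formula its area is 1.77.

1.77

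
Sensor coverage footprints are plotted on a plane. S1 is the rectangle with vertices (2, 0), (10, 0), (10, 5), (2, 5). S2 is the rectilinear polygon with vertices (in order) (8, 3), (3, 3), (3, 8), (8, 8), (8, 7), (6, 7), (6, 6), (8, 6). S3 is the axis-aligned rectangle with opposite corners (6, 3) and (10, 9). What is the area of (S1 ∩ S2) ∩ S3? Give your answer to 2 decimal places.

The region (S1 ∩ S2) ∩ S3 is the polygon with vertices (8,3), (6,3), (6,5), (8,5).
By the shoelace formula its area is 4.00.

4.00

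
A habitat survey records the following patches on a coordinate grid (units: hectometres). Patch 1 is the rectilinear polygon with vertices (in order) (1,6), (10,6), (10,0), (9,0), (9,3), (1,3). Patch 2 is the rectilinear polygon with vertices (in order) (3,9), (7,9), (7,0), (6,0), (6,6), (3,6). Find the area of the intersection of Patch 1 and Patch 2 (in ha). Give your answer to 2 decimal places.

3.00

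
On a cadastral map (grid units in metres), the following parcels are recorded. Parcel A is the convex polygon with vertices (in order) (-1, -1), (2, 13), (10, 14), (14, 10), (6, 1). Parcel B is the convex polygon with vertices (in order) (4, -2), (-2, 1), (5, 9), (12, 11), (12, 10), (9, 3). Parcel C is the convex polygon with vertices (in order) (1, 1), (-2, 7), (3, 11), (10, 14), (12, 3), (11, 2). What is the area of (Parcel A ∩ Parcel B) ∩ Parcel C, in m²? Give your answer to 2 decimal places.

The region (Parcel A ∩ Parcel B) ∩ Parcel C is the polygon with vertices (5,9), (10.617,10.605), (11.106,7.915), (10.138,5.655), (6.488,1.549), (1,1), (-0.091,3.182).
By the shoelace formula its area is 61.61.

61.61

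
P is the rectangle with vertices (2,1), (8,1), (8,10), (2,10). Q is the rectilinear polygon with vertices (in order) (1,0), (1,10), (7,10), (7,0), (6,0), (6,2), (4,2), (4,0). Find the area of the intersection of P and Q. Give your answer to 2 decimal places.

43.00

The intersection is the polygon with vertices (7,10), (7,1), (6,1), (6,2), (4,2), (4,1), (2,1), (2,10).
By the shoelace formula its area is 43.00.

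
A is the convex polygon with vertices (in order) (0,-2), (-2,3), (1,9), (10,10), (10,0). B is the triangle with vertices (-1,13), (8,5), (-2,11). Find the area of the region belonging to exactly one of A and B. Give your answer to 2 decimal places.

|A| = 112.5, |B| = 13, |A∩B| = 4.6368.
|A △ B| = |A| + |B| − 2·|A∩B| = 112.5 + 13 − 9.2735 = 116.23.

116.23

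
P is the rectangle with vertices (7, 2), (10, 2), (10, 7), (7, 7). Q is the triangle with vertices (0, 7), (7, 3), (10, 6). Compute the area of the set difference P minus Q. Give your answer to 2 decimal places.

10.05

|P| = 15, |P∩Q| = 4.95.
|P ∖ Q| = |P| − |P∩Q| = 15 − 4.95 = 10.05.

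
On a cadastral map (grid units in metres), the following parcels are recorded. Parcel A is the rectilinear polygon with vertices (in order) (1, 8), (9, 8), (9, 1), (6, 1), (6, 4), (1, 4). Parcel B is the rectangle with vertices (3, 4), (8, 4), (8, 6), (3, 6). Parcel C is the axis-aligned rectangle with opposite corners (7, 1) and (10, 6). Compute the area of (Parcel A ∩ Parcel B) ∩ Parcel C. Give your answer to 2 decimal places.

2.00

The region (Parcel A ∩ Parcel B) ∩ Parcel C is the polygon with vertices (8,6), (8,4), (7,4), (7,6).
By the shoelace formula its area is 2.00.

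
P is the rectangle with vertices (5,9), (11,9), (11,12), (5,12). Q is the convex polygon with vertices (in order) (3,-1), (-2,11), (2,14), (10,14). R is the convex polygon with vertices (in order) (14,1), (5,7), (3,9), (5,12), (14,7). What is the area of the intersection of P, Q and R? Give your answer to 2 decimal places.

The intersection is the polygon with vertices (5,12), (8.229,10.206), (7.667,9), (5,9).
By the shoelace formula its area is 6.45.

6.45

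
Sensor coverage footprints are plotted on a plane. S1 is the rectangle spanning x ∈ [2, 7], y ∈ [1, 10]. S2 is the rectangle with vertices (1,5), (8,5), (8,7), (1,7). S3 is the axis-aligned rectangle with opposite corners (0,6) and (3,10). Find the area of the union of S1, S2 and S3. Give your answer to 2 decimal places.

By inclusion–exclusion:
Individual areas: |S1| = 45, |S2| = 14, |S3| = 12.
|S1∩S2|: x∈[2,7], y∈[5,7] → 5·2 = 10.
|S1∩S3|: x∈[2,3], y∈[6,10] → 1·4 = 4.
|S2∩S3|: x∈[1,3], y∈[6,7] → 2·1 = 2.
|S1∩S2∩S3| = 1.
|S1 ∪ S2 ∪ S3| = 71 − 16 + 1 = 56.00.

56.00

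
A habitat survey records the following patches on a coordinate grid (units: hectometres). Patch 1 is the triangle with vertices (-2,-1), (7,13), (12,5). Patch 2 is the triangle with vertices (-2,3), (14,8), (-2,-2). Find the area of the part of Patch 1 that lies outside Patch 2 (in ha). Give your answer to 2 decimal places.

41.39

|Patch 1| = 71, |Patch 1∩Patch 2| = 29.6073.
|Patch 1 ∖ Patch 2| = |Patch 1| − |Patch 1∩Patch 2| = 71 − 29.6073 = 41.39.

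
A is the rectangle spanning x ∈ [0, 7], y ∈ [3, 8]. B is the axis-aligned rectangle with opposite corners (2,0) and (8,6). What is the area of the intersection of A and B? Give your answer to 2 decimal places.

|A∩B|: x∈[2,7], y∈[3,6] → 5·3 = 15.

15.00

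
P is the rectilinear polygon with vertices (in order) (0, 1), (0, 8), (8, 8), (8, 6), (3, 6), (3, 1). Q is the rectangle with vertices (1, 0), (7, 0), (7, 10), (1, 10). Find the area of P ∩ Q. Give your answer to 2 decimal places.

The intersection is the polygon with vertices (7,8), (7,6), (3,6), (3,1), (1,1), (1,8).
By the shoelace formula its area is 22.00.

22.00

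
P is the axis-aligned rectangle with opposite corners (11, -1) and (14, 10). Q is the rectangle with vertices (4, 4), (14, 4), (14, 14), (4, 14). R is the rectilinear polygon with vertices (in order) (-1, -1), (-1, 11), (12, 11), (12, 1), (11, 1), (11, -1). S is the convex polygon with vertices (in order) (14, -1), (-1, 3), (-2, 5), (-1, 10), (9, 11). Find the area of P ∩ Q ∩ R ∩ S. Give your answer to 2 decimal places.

The intersection is the polygon with vertices (11,6.2), (11.917,4), (11,4).
By the shoelace formula its area is 1.01.

1.01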